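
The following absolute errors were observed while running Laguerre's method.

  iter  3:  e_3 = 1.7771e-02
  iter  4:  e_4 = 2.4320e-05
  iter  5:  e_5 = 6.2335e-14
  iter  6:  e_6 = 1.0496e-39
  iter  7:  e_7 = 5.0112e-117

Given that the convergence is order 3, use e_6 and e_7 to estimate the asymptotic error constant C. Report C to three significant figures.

C ≈ e_7 / e_6^3
  = 5.0112e-117 / (1.0496e-39)^3
  = 5.0112e-117 / 1.1563e-117 ≈ 4.3338

4.33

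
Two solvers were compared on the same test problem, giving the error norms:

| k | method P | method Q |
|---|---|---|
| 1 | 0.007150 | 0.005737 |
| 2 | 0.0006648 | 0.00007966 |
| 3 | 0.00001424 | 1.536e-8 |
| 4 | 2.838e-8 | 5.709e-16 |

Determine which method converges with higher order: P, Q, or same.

Method P: p ≈ ln(2.838e-8/0.00001424)/ln(0.00001424/0.0006648) ≈ 1.62.
Method Q: p ≈ ln(5.709e-16/1.536e-8)/ln(1.536e-8/0.00007966) ≈ 2.00.
Method Q has the higher order (≈2.0 vs ≈1.6).

Q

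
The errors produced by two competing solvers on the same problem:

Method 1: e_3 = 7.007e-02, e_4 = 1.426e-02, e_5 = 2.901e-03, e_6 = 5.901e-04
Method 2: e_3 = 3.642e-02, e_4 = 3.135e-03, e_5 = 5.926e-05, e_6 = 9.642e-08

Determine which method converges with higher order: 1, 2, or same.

Method 1: p ≈ ln(5.901e-04/2.901e-03)/ln(2.901e-03/1.426e-02) ≈ 1.00.
Method 2: p ≈ ln(9.642e-08/5.926e-05)/ln(5.926e-05/3.135e-03) ≈ 1.62.
Method 2 has the higher order (≈1.6 vs ≈1.0).

2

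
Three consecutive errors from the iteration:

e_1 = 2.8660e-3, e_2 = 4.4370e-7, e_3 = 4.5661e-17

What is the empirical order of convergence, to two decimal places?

2.62

p ≈ ln(e_3/e_2) / ln(e_2/e_1)
  = ln(4.5661e-17/4.4370e-7) / ln(4.4370e-7/2.8660e-3)
  = ln(1.0291e-10) / ln(0.000154815)
  = -22.99717 / -8.77328 ≈ 2.62127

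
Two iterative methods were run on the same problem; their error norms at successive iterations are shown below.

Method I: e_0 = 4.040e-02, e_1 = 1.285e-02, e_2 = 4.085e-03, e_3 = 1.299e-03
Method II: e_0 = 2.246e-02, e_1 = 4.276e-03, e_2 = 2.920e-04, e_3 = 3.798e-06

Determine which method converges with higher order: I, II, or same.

II

Method I: p ≈ ln(1.299e-03/4.085e-03)/ln(4.085e-03/1.285e-02) ≈ 1.00.
Method II: p ≈ ln(3.798e-06/2.920e-04)/ln(2.920e-04/4.276e-03) ≈ 1.62.
Method II has the higher order (≈1.6 vs ≈1.0).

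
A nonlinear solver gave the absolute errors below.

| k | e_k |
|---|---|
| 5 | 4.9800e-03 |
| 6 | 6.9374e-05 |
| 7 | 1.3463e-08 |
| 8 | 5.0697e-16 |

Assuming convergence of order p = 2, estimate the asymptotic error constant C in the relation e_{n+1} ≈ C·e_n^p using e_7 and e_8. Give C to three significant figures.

C ≈ e_8 / e_7^2
  = 5.0697e-16 / (1.3463e-08)^2
  = 5.0697e-16 / 1.81252e-16 ≈ 2.797

2.80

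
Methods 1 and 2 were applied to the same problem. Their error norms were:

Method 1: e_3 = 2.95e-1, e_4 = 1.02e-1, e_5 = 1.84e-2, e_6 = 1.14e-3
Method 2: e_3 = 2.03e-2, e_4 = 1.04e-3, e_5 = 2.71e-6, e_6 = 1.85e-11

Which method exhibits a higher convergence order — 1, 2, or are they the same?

Method 1: p ≈ ln(1.14e-3/1.84e-2)/ln(1.84e-2/1.02e-1) ≈ 1.62.
Method 2: p ≈ ln(1.85e-11/2.71e-6)/ln(2.71e-6/1.04e-3) ≈ 2.00.
Method 2 has the higher order (≈2.0 vs ≈1.6).

2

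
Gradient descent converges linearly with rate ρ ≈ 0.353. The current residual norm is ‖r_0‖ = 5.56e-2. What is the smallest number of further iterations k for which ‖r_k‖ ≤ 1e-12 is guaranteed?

24

After k steps, ‖r_k‖ ≈ 5.56e-2·0.353^k.
Need 0.353^k ≤ 1e-12/5.56e-2 = 1.79856e-11.
k ≥ ln(1.79856e-11)/ln(0.353) = -24.7414/-1.04129 = 23.760.
Smallest integer k = 24.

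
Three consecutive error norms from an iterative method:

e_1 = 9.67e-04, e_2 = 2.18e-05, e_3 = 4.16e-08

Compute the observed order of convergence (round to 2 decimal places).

p ≈ ln(e_3/e_2) / ln(e_2/e_1)
  = ln(4.16e-08/2.18e-05) / ln(2.18e-05/9.67e-04)
  = ln(0.00190826) / ln(0.022544)
  = -6.26156 / -3.79229 ≈ 1.65113

1.65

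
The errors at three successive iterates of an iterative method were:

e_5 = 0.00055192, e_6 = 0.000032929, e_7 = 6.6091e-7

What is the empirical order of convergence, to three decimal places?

p ≈ ln(e_7/e_6) / ln(e_6/e_5)
  = ln(6.6091e-7/0.000032929) / ln(0.000032929/0.00055192)
  = ln(0.0200708) / ln(0.0596626)
  = -3.908489 / -2.819050 ≈ 1.386456

1.386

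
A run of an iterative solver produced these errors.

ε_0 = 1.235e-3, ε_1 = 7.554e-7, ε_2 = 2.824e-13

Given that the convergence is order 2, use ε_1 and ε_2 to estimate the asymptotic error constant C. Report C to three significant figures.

C ≈ ε_2 / ε_1^2
  = 2.824e-13 / (7.554e-7)^2
  = 2.824e-13 / 5.70629e-13 ≈ 0.49489

0.495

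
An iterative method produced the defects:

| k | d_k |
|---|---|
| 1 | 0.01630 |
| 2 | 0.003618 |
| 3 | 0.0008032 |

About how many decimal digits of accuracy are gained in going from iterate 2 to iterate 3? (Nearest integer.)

1

Digits gained ≈ log₁₀(d_2/d_3) = log₁₀(0.003618/0.0008032) = log₁₀(4.50448) ≈ 0.654.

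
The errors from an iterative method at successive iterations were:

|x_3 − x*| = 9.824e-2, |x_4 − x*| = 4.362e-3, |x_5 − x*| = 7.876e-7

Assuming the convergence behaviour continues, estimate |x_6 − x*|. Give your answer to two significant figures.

First estimate the order: p ≈ ln(|x_5 − x*|/|x_4 − x*|) / ln(|x_4 − x*|/|x_3 − x*|) = ln(7.876e-7/4.362e-3)/ln(4.362e-3/9.824e-2) = ln(0.000180559)/ln(0.0444015) ≈ 2.7675.
Then |x_6 − x*| ≈ |x_5 − x*|·(|x_5 − x*|/|x_4 − x*|)^p = 7.876e-7·(0.000180559)^2.7675 = 7.876e-7·4.3671e-11 ≈ 3.44e-17.

3.4e-17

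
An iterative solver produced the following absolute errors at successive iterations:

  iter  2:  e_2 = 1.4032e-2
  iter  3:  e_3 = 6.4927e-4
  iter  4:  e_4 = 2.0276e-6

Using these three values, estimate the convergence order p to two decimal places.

p ≈ ln(e_4/e_3) / ln(e_3/e_2)
  = ln(2.0276e-6/6.4927e-4) / ln(6.4927e-4/1.4032e-2)
  = ln(0.00312289) / ln(0.0462707)
  = -5.76900 / -3.07325 ≈ 1.87717

1.88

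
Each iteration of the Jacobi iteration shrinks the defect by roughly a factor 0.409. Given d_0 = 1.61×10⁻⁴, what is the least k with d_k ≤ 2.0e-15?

29

After k steps, d_k ≈ 1.61×10⁻⁴·0.409^k.
Need 0.409^k ≤ 2.0e-15/1.61×10⁻⁴ = 1.24224e-11.
k ≥ ln(1.24224e-11)/ln(0.409) = -25.1115/-0.89404 = 28.088.
Smallest integer k = 29.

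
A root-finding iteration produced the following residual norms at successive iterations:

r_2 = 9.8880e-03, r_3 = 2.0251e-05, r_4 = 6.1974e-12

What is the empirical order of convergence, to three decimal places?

p ≈ ln(r_4/r_3) / ln(r_3/r_2)
  = ln(6.1974e-12/2.0251e-05) / ln(2.0251e-05/9.8880e-03)
  = ln(3.06029e-07) / ln(0.00204804)
  = -14.999586 / -6.190872 ≈ 2.422855

2.423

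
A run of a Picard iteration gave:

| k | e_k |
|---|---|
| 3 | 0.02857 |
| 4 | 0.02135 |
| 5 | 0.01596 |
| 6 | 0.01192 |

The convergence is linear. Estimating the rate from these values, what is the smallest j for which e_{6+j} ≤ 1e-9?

Rate ρ ≈ e_6/e_5 = 0.01192/0.01596 = 0.7469.
After j more steps, e_{6+j} ≈ 0.01192·ρ^j; need ρ^j ≤ 1e-9/0.01192 = 8.38926e-08.
j ≥ ln(8.38926e-08)/ln(0.7469) = -16.2937/-0.29182 = 55.835.
So 56 more iterations are needed.

56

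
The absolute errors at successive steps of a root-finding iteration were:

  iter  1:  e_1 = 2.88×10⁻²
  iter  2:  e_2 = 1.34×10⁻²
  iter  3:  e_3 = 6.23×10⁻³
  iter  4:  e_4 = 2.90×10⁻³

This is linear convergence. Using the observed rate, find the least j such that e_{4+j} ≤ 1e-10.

Rate ρ ≈ e_4/e_3 = 2.90×10⁻³/6.23×10⁻³ = 0.4655.
After j more steps, e_{4+j} ≈ 2.90×10⁻³·ρ^j; need ρ^j ≤ 1e-10/2.90×10⁻³ = 3.44828e-08.
j ≥ ln(3.44828e-08)/ln(0.4655) = -17.1828/-0.76464 = 22.472.
So 23 more iterations are needed.

23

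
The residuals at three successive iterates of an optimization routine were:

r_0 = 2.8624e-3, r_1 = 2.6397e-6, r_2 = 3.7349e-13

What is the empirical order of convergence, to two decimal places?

2.26

p ≈ ln(r_2/r_1) / ln(r_1/r_0)
  = ln(3.7349e-13/2.6397e-6) / ln(2.6397e-6/2.8624e-3)
  = ln(1.4149e-07) / ln(0.000922198)
  = -15.77104 / -6.98875 ≈ 2.25663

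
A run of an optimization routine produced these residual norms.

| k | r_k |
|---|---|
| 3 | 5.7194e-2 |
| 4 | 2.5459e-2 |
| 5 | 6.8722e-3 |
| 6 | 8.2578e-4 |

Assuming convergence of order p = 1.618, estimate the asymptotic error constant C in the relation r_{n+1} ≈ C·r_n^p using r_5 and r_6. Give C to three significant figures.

2.61

C ≈ r_6 / r_5^1.618
  = 8.2578e-4 / (6.8722e-3)^1.618
  = 8.2578e-4 / 0.000316534 ≈ 2.6088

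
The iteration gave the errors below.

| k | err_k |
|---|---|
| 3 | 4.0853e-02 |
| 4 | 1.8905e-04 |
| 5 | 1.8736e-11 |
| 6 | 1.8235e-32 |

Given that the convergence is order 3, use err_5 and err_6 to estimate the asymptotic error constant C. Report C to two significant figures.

2.8

C ≈ err_6 / err_5^3
  = 1.8235e-32 / (1.8736e-11)^3
  = 1.8235e-32 / 6.57704e-33 ≈ 2.7725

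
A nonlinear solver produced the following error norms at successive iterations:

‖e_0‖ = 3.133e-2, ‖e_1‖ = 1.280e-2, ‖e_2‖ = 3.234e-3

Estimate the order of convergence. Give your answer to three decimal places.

1.537

p ≈ ln(‖e_2‖/‖e_1‖) / ln(‖e_1‖/‖e_0‖)
  = ln(3.234e-3/1.280e-2) / ln(1.280e-2/3.133e-2)
  = ln(0.252656) / ln(0.408554)
  = -1.375726 / -0.895131 ≈ 1.536899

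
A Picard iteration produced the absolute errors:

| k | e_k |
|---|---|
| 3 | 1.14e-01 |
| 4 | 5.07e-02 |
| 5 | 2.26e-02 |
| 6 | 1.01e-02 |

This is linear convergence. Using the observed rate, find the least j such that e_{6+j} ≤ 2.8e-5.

Rate ρ ≈ e_6/e_5 = 1.01e-02/2.26e-02 = 0.4469.
After j more steps, e_{6+j} ≈ 1.01e-02·ρ^j; need ρ^j ≤ 2.8e-5/1.01e-02 = 0.00277228.
j ≥ ln(0.00277228)/ln(0.4469) = -5.8881/-0.80542 = 7.311.
So 8 more iterations are needed.

8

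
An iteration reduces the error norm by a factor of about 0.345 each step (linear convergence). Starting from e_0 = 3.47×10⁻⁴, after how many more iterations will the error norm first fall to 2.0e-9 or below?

12

After k steps, e_k ≈ 3.47×10⁻⁴·0.345^k.
Need 0.345^k ≤ 2.0e-9/3.47×10⁻⁴ = 5.76369e-06.
k ≥ ln(5.76369e-06)/ln(0.345) = -12.0639/-1.06421 = 11.336.
Smallest integer k = 12.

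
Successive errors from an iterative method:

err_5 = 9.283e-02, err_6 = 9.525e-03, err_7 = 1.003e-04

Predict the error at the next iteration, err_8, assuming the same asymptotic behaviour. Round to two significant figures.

First estimate the order: p ≈ ln(err_7/err_6) / ln(err_6/err_5) = ln(1.003e-04/9.525e-03)/ln(9.525e-03/9.283e-02) = ln(0.0105302)/ln(0.102607) ≈ 1.9999.
Then err_8 ≈ err_7·(err_7/err_6)^p = 1.003e-04·(0.0105302)^1.9999 = 1.003e-04·0.000110936 ≈ 1.113e-08.

1.1e-8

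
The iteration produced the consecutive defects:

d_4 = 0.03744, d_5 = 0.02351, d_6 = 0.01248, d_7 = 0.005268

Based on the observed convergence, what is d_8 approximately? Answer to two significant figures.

First estimate the order: p ≈ ln(d_7/d_6) / ln(d_6/d_5) = ln(0.005268/0.01248)/ln(0.01248/0.02351) = ln(0.422115)/ln(0.530838) ≈ 1.3619.
Then d_8 ≈ d_7·(d_7/d_6)^p = 0.005268·(0.422115)^1.3619 = 0.005268·0.30894 ≈ 0.001627.

1.6e-3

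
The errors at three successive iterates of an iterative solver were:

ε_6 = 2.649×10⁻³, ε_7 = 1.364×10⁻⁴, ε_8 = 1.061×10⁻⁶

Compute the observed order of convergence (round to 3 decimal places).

1.637

p ≈ ln(ε_8/ε_7) / ln(ε_7/ε_6)
  = ln(1.061×10⁻⁶/1.364×10⁻⁴) / ln(1.364×10⁻⁴/2.649×10⁻³)
  = ln(0.00777859) / ln(0.0514911)
  = -4.856380 / -2.966346 ≈ 1.637159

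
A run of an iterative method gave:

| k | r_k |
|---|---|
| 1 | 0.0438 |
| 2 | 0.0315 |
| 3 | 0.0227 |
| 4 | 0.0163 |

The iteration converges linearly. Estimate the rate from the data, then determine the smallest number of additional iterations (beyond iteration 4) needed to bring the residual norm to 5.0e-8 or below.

39

Rate ρ ≈ r_4/r_3 = 0.0163/0.0227 = 0.7181.
After j more steps, r_{4+j} ≈ 0.0163·ρ^j; need ρ^j ≤ 5.0e-8/0.0163 = 3.06748e-06.
j ≥ ln(3.06748e-06)/ln(0.7181) = -12.6947/-0.33115 = 38.335.
So 39 more iterations are needed.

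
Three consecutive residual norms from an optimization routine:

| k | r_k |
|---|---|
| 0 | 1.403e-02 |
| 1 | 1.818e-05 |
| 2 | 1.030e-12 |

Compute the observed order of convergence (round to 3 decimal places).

2.510

p ≈ ln(r_2/r_1) / ln(r_1/r_0)
  = ln(1.030e-12/1.818e-05) / ln(1.818e-05/1.403e-02)
  = ln(5.66557e-08) / ln(0.00129579)
  = -16.686273 / -6.648635 ≈ 2.509729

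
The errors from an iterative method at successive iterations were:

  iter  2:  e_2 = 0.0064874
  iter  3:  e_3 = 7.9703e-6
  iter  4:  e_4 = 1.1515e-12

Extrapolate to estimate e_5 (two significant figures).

First estimate the order: p ≈ ln(e_4/e_3) / ln(e_3/e_2) = ln(1.1515e-12/7.9703e-6)/ln(7.9703e-6/0.0064874) = ln(1.44474e-07)/ln(0.00122858) ≈ 2.3501.
Then e_5 ≈ e_4·(e_4/e_3)^p = 1.1515e-12·(1.44474e-07)^2.3501 = 1.1515e-12·8.4105e-17 ≈ 9.685e-29.

9.7e-29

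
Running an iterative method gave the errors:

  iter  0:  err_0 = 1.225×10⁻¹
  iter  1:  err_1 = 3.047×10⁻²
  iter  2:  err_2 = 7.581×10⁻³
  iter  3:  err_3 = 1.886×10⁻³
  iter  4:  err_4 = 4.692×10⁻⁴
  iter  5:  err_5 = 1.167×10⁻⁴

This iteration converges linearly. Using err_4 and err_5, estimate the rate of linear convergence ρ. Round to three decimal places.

0.249

ρ ≈ err_5/err_4 = 1.167×10⁻⁴/4.692×10⁻⁴ = 0.24872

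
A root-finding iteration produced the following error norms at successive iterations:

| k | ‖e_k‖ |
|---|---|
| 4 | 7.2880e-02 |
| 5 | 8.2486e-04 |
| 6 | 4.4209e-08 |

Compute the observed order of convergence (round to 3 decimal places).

2.194

p ≈ ln(‖e_6‖/‖e_5‖) / ln(‖e_5‖/‖e_4‖)
  = ln(4.4209e-08/8.2486e-04) / ln(8.2486e-04/7.2880e-02)
  = ln(5.35958e-05) / ln(0.0113181)
  = -9.834040 / -4.481352 ≈ 2.194436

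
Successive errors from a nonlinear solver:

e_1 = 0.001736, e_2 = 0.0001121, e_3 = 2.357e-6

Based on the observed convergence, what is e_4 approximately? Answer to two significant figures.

1.0e-8

First estimate the order: p ≈ ln(e_3/e_2) / ln(e_2/e_1) = ln(2.357e-6/0.0001121)/ln(0.0001121/0.001736) = ln(0.0210259)/ln(0.0645737) ≈ 1.4095.
Then e_4 ≈ e_3·(e_3/e_2)^p = 2.357e-6·(0.0210259)^1.4095 = 2.357e-6·0.00432437 ≈ 1.019e-08.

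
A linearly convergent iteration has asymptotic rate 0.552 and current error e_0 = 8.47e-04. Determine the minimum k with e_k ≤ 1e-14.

43

After k steps, e_k ≈ 8.47e-04·0.552^k.
Need 0.552^k ≤ 1e-14/8.47e-04 = 1.18064e-11.
k ≥ ln(1.18064e-11)/ln(0.552) = -25.1624/-0.59421 = 42.346.
Smallest integer k = 43.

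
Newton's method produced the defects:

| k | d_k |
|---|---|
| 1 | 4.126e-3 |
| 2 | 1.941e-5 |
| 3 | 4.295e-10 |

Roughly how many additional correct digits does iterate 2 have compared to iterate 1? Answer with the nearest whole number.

Digits gained ≈ log₁₀(d_1/d_2) = log₁₀(4.126e-3/1.941e-5) = log₁₀(212.571) ≈ 2.328.

2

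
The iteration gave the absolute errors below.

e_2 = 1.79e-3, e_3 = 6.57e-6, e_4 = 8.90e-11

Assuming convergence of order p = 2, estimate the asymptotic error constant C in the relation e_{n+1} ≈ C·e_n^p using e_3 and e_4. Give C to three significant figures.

2.06

C ≈ e_4 / e_3^2
  = 8.90e-11 / (6.57e-6)^2
  = 8.90e-11 / 4.31649e-11 ≈ 2.0619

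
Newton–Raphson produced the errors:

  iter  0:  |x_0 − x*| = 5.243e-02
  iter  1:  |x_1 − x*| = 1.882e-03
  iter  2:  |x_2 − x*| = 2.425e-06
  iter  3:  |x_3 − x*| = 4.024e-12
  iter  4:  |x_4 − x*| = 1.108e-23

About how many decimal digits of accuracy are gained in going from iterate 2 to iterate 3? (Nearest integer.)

Digits gained ≈ log₁₀(|x_2 − x*|/|x_3 − x*|) = log₁₀(2.425e-06/4.024e-12) = log₁₀(602634) ≈ 5.780.

6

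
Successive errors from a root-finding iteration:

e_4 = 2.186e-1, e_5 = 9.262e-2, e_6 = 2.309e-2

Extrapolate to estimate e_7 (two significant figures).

First estimate the order: p ≈ ln(e_6/e_5) / ln(e_5/e_4) = ln(2.309e-2/9.262e-2)/ln(9.262e-2/2.186e-1) = ln(0.249298)/ln(0.423696) ≈ 1.6176.
Then e_7 ≈ e_6·(e_6/e_5)^p = 2.309e-2·(0.249298)^1.6176 = 2.309e-2·0.105714 ≈ 0.002441.

2.4e-3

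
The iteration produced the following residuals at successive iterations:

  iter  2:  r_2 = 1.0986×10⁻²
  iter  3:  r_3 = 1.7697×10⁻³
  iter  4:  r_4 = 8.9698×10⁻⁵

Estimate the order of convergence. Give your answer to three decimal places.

p ≈ ln(r_4/r_3) / ln(r_3/r_2)
  = ln(8.9698×10⁻⁵/1.7697×10⁻³) / ln(1.7697×10⁻³/1.0986×10⁻²)
  = ln(0.0506854) / ln(0.161087)
  = -2.982117 / -1.825811 ≈ 1.633311

1.633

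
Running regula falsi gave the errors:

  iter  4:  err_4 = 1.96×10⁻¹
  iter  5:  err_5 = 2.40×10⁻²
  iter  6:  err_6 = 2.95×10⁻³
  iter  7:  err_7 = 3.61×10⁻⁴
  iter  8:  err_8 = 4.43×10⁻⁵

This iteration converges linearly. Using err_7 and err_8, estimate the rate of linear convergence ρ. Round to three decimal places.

0.123

ρ ≈ err_8/err_7 = 4.43×10⁻⁵/3.61×10⁻⁴ = 0.12271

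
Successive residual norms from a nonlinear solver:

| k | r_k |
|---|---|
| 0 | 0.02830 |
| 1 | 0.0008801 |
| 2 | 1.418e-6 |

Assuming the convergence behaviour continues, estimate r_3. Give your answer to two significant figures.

9.5e-12

First estimate the order: p ≈ ln(r_2/r_1) / ln(r_1/r_0) = ln(1.418e-6/0.0008801)/ln(0.0008801/0.02830) = ln(0.00161118)/ln(0.0310989) ≈ 1.8529.
Then r_3 ≈ r_2·(r_2/r_1)^p = 1.418e-6·(0.00161118)^1.8529 = 1.418e-6·6.68524e-06 ≈ 9.48e-12.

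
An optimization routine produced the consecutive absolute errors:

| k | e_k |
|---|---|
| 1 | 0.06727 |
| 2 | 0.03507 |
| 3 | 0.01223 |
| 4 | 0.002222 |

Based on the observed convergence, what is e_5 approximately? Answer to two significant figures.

First estimate the order: p ≈ ln(e_4/e_3) / ln(e_3/e_2) = ln(0.002222/0.01223)/ln(0.01223/0.03507) = ln(0.181684)/ln(0.348731) ≈ 1.6189.
Then e_5 ≈ e_4·(e_4/e_3)^p = 0.002222·(0.181684)^1.6189 = 0.002222·0.0632278 ≈ 0.0001405.

1.4e-4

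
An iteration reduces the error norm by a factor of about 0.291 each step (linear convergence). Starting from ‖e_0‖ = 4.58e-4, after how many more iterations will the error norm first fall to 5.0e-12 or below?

After k steps, ‖e_k‖ ≈ 4.58e-4·0.291^k.
Need 0.291^k ≤ 5.0e-12/4.58e-4 = 1.0917e-08.
k ≥ ln(1.0917e-08)/ln(0.291) = -18.3329/-1.23443 = 14.851.
Smallest integer k = 15.

15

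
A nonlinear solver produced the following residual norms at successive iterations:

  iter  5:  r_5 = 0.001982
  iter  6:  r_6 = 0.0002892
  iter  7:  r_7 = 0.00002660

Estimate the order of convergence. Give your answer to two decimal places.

p ≈ ln(r_7/r_6) / ln(r_6/r_5)
  = ln(0.00002660/0.0002892) / ln(0.0002892/0.001982)
  = ln(0.0919779) / ln(0.145913)
  = -2.38621 / -1.92474 ≈ 1.23976

1.24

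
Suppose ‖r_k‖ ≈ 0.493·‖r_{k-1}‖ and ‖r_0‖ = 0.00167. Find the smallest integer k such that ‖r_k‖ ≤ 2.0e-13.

After k steps, ‖r_k‖ ≈ 0.00167·0.493^k.
Need 0.493^k ≤ 2.0e-13/0.00167 = 1.1976e-10.
k ≥ ln(1.1976e-10)/ln(0.493) = -22.8455/-0.70725 = 32.302.
Smallest integer k = 33.

33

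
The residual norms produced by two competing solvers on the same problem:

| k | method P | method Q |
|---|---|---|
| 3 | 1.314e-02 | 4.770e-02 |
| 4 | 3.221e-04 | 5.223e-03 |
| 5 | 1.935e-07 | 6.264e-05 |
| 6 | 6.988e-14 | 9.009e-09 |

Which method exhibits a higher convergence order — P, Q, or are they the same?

same

Method P: p ≈ ln(6.988e-14/1.935e-07)/ln(1.935e-07/3.221e-04) ≈ 2.00.
Method Q: p ≈ ln(9.009e-09/6.264e-05)/ln(6.264e-05/5.223e-03) ≈ 2.00.
Both orders ≈ 2.0 — effectively the same.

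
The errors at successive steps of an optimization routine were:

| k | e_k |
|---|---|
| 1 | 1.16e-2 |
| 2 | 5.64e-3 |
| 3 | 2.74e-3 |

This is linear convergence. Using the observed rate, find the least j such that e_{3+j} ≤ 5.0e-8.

Rate ρ ≈ e_3/e_2 = 2.74e-3/5.64e-3 = 0.4858.
After j more steps, e_{3+j} ≈ 2.74e-3·ρ^j; need ρ^j ≤ 5.0e-8/2.74e-3 = 1.82482e-05.
j ≥ ln(1.82482e-05)/ln(0.4858) = -10.9114/-0.72196 = 15.114.
So 16 more iterations are needed.

16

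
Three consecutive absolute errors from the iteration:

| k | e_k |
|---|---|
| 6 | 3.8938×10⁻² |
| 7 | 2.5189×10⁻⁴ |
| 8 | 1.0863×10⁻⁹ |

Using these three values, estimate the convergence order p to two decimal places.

2.45

p ≈ ln(e_8/e_7) / ln(e_7/e_6)
  = ln(1.0863×10⁻⁹/2.5189×10⁻⁴) / ln(2.5189×10⁻⁴/3.8938×10⁻²)
  = ln(4.3126e-06) / ln(0.006469)
  = -12.35397 / -5.04073 ≈ 2.45083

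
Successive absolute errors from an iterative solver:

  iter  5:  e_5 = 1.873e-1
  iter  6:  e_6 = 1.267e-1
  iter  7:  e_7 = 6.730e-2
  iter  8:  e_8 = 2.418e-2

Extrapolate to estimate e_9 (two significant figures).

First estimate the order: p ≈ ln(e_8/e_7) / ln(e_7/e_6) = ln(2.418e-2/6.730e-2)/ln(6.730e-2/1.267e-1) = ln(0.359287)/ln(0.531176) ≈ 1.6180.
Then e_9 ≈ e_8·(e_8/e_7)^p = 2.418e-2·(0.359287)^1.6180 = 2.418e-2·0.190855 ≈ 0.004615.

4.6e-3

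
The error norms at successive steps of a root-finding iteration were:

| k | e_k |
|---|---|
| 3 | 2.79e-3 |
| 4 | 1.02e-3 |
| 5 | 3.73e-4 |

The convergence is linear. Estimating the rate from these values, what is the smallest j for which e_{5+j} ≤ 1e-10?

16

Rate ρ ≈ e_5/e_4 = 3.73e-4/1.02e-3 = 0.3657.
After j more steps, e_{5+j} ≈ 3.73e-4·ρ^j; need ρ^j ≤ 1e-10/3.73e-4 = 2.68097e-07.
j ≥ ln(2.68097e-07)/ln(0.3657) = -15.1319/-1.00594 = 15.043.
So 16 more iterations are needed.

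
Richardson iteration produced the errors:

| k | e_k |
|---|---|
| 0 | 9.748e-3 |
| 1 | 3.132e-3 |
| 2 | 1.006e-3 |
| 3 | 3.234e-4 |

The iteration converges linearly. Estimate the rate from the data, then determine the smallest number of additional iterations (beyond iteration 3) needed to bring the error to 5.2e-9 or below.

10

Rate ρ ≈ e_3/e_2 = 3.234e-4/1.006e-3 = 0.3215.
After j more steps, e_{3+j} ≈ 3.234e-4·ρ^j; need ρ^j ≤ 5.2e-9/3.234e-4 = 1.60792e-05.
j ≥ ln(1.60792e-05)/ln(0.3215) = -11.0380/-1.13476 = 9.727.
So 10 more iterations are needed.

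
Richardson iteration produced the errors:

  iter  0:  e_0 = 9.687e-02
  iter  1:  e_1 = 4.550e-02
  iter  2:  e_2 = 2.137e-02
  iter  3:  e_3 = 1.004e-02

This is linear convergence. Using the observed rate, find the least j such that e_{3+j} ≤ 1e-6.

13

Rate ρ ≈ e_3/e_2 = 1.004e-02/2.137e-02 = 0.4698.
After j more steps, e_{3+j} ≈ 1.004e-02·ρ^j; need ρ^j ≤ 1e-6/1.004e-02 = 9.96016e-05.
j ≥ ln(9.96016e-05)/ln(0.4698) = -9.2143/-0.75545 = 12.197.
So 13 more iterations are needed.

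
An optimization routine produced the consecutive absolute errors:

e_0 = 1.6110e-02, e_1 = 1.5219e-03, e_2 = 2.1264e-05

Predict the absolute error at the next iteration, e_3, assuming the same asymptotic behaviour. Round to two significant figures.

9.3e-9

First estimate the order: p ≈ ln(e_2/e_1) / ln(e_1/e_0) = ln(2.1264e-05/1.5219e-03)/ln(1.5219e-03/1.6110e-02) = ln(0.013972)/ln(0.0944693) ≈ 1.8100.
Then e_3 ≈ e_2·(e_2/e_1)^p = 2.1264e-05·(0.013972)^1.8100 = 2.1264e-05·0.000439459 ≈ 9.345e-09.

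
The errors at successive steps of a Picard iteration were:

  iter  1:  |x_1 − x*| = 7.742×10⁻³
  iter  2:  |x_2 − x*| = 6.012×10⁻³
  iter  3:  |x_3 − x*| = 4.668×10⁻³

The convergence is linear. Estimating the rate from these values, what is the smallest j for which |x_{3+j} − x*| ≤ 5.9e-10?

Rate ρ ≈ |x_3 − x*|/|x_2 − x*| = 4.668×10⁻³/6.012×10⁻³ = 0.7764.
After j more steps, |x_{3+j} − x*| ≈ 4.668×10⁻³·ρ^j; need ρ^j ≤ 5.9e-10/4.668×10⁻³ = 1.26392e-07.
j ≥ ln(1.26392e-07)/ln(0.7764) = -15.8839/-0.25309 = 62.760.
So 63 more iterations are needed.

63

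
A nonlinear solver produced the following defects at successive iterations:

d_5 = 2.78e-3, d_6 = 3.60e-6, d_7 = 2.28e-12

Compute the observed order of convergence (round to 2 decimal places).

p ≈ ln(d_7/d_6) / ln(d_6/d_5)
  = ln(2.28e-12/3.60e-6) / ln(3.60e-6/2.78e-3)
  = ln(6.33333e-07) / ln(0.00129496)
  = -14.27227 / -6.64928 ≈ 2.14644

2.15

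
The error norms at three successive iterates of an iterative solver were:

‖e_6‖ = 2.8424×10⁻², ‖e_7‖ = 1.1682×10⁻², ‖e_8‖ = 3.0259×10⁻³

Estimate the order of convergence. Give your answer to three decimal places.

p ≈ ln(‖e_8‖/‖e_7‖) / ln(‖e_7‖/‖e_6‖)
  = ln(3.0259×10⁻³/1.1682×10⁻²) / ln(1.1682×10⁻²/2.8424×10⁻²)
  = ln(0.259022) / ln(0.410991)
  = -1.350842 / -0.889184 ≈ 1.519193

1.519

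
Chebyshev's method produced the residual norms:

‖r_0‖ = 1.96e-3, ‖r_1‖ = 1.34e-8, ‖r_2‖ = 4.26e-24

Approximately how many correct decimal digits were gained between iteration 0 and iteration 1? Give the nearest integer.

5

Digits gained ≈ log₁₀(‖r_0‖/‖r_1‖) = log₁₀(1.96e-3/1.34e-8) = log₁₀(146269) ≈ 5.165.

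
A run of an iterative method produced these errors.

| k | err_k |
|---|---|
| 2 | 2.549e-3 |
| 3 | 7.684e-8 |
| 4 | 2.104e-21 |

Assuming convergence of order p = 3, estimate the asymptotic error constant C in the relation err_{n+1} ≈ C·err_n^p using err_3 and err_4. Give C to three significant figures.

C ≈ err_4 / err_3^3
  = 2.104e-21 / (7.684e-8)^3
  = 2.104e-21 / 4.53693e-22 ≈ 4.6375

4.64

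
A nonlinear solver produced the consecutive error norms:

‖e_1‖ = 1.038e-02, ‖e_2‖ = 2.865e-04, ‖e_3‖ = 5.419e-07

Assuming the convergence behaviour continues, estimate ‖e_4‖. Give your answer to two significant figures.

9.5e-12

First estimate the order: p ≈ ln(‖e_3‖/‖e_2‖) / ln(‖e_2‖/‖e_1‖) = ln(5.419e-07/2.865e-04)/ln(2.865e-04/1.038e-02) = ln(0.00189145)/ln(0.0276012) ≈ 1.7467.
Then ‖e_4‖ ≈ ‖e_3‖·(‖e_3‖/‖e_2‖)^p = 5.419e-07·(0.00189145)^1.7467 = 5.419e-07·1.75137e-05 ≈ 9.491e-12.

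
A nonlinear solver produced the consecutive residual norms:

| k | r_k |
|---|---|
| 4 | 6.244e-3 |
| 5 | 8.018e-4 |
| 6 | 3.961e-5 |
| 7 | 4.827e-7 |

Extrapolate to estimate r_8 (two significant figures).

First estimate the order: p ≈ ln(r_7/r_6) / ln(r_6/r_5) = ln(4.827e-7/3.961e-5)/ln(3.961e-5/8.018e-4) = ln(0.0121863)/ln(0.0494013) ≈ 1.4653.
Then r_8 ≈ r_7·(r_7/r_6)^p = 4.827e-7·(0.0121863)^1.4653 = 4.827e-7·0.00156757 ≈ 7.567e-10.

7.6e-10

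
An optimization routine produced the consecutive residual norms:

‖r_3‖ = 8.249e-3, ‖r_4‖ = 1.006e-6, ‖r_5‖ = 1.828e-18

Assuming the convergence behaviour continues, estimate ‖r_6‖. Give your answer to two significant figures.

First estimate the order: p ≈ ln(‖r_5‖/‖r_4‖) / ln(‖r_4‖/‖r_3‖) = ln(1.828e-18/1.006e-6)/ln(1.006e-6/8.249e-3) = ln(1.8171e-12)/ln(0.000121954) ≈ 2.9998.
Then ‖r_6‖ ≈ ‖r_5‖·(‖r_5‖/‖r_4‖)^p = 1.828e-18·(1.8171e-12)^2.9998 = 1.828e-18·6.03232e-36 ≈ 1.103e-53.

1.1e-53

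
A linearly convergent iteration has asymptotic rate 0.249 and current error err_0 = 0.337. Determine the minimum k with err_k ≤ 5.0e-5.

7

After k steps, err_k ≈ 0.337·0.249^k.
Need 0.249^k ≤ 5.0e-5/0.337 = 0.000148368.
k ≥ ln(0.000148368)/ln(0.249) = -8.8158/-1.39030 = 6.341.
Smallest integer k = 7.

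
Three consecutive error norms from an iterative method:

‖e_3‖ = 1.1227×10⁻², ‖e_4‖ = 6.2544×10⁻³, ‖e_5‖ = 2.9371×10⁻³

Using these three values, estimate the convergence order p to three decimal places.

p ≈ ln(‖e_5‖/‖e_4‖) / ln(‖e_4‖/‖e_3‖)
  = ln(2.9371×10⁻³/6.2544×10⁻³) / ln(6.2544×10⁻³/1.1227×10⁻²)
  = ln(0.469605) / ln(0.557086)
  = -0.755863 / -0.585036 ≈ 1.291994

1.292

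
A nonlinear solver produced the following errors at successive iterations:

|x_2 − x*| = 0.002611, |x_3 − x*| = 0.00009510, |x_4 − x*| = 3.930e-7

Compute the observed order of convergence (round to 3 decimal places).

1.657

p ≈ ln(|x_4 − x*|/|x_3 − x*|) / ln(|x_3 − x*|/|x_2 − x*|)
  = ln(3.930e-7/0.00009510) / ln(0.00009510/0.002611)
  = ln(0.00413249) / ln(0.0364228)
  = -5.488875 / -3.312560 ≈ 1.656989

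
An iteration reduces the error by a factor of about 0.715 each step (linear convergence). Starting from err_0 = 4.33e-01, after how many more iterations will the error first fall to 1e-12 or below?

80

After k steps, err_k ≈ 4.33e-01·0.715^k.
Need 0.715^k ≤ 1e-12/4.33e-01 = 2.30947e-12.
k ≥ ln(2.30947e-12)/ln(0.715) = -26.7940/-0.33547 = 79.870.
Smallest integer k = 80.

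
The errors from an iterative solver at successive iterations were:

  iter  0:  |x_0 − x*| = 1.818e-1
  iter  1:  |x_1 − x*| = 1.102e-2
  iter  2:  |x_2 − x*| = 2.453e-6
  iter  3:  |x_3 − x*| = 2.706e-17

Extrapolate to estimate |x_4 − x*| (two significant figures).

3.6e-50

First estimate the order: p ≈ ln(|x_3 − x*|/|x_2 − x*|) / ln(|x_2 − x*|/|x_1 − x*|) = ln(2.706e-17/2.453e-6)/ln(2.453e-6/1.102e-2) = ln(1.10314e-11)/ln(0.000222595) ≈ 3.0000.
Then |x_4 − x*| ≈ |x_3 − x*|·(|x_3 − x*|/|x_2 − x*|)^p = 2.706e-17·(1.10314e-11)^3.0000 = 2.706e-17·1.34243e-33 ≈ 3.633e-50.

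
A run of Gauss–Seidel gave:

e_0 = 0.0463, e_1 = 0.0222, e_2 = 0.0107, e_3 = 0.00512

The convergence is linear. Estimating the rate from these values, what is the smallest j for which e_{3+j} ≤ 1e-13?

34

Rate ρ ≈ e_3/e_2 = 0.00512/0.0107 = 0.4785.
After j more steps, e_{3+j} ≈ 0.00512·ρ^j; need ρ^j ≤ 1e-13/0.00512 = 1.95313e-11.
j ≥ ln(1.95313e-11)/ln(0.4785) = -24.6590/-0.73710 = 33.454.
So 34 more iterations are needed.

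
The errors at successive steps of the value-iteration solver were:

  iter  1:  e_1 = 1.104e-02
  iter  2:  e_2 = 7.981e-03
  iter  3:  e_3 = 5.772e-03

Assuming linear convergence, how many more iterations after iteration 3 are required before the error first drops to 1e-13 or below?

77

Rate ρ ≈ e_3/e_2 = 5.772e-03/7.981e-03 = 0.7232.
After j more steps, e_{3+j} ≈ 5.772e-03·ρ^j; need ρ^j ≤ 1e-13/5.772e-03 = 1.7325e-11.
j ≥ ln(1.7325e-11)/ln(0.7232) = -24.7789/-0.32407 = 76.462.
So 77 more iterations are needed.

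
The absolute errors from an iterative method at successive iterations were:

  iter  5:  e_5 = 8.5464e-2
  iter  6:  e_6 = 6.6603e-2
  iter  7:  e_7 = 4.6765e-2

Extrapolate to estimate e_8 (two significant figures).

2.8e-2

First estimate the order: p ≈ ln(e_7/e_6) / ln(e_6/e_5) = ln(4.6765e-2/6.6603e-2)/ln(6.6603e-2/8.5464e-2) = ln(0.702146)/ln(0.779311) ≈ 1.4182.
Then e_8 ≈ e_7·(e_7/e_6)^p = 4.6765e-2·(0.702146)^1.4182 = 4.6765e-2·0.605624 ≈ 0.02832.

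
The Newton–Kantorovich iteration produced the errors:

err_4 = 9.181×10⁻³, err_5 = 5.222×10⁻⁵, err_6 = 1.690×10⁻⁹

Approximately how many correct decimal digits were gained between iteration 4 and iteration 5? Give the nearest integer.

Digits gained ≈ log₁₀(err_4/err_5) = log₁₀(9.181×10⁻³/5.222×10⁻⁵) = log₁₀(175.814) ≈ 2.245.

2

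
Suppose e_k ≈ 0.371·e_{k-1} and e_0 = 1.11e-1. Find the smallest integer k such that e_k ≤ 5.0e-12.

25

After k steps, e_k ≈ 1.11e-1·0.371^k.
Need 0.371^k ≤ 5.0e-12/1.11e-1 = 4.5045e-11.
k ≥ ln(4.5045e-11)/ln(0.371) = -23.8234/-0.99155 = 24.026.
Smallest integer k = 25.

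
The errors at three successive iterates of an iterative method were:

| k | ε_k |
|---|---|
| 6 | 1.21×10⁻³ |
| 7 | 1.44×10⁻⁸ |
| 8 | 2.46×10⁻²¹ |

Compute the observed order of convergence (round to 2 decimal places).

p ≈ ln(ε_8/ε_7) / ln(ε_7/ε_6)
  = ln(2.46×10⁻²¹/1.44×10⁻⁸) / ln(1.44×10⁻⁸/1.21×10⁻³)
  = ln(1.70833e-13) / ln(1.19008e-05)
  = -29.39809 / -11.33890 ≈ 2.59268

2.59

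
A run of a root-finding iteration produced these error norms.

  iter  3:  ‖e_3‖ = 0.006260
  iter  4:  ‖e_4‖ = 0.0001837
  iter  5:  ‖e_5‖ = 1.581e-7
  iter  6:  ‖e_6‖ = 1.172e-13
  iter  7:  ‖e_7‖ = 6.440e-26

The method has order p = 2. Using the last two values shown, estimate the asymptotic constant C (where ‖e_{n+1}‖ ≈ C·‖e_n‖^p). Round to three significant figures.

4.69

C ≈ ‖e_7‖ / ‖e_6‖^2
  = 6.440e-26 / (1.172e-13)^2
  = 6.440e-26 / 1.37358e-26 ≈ 4.6885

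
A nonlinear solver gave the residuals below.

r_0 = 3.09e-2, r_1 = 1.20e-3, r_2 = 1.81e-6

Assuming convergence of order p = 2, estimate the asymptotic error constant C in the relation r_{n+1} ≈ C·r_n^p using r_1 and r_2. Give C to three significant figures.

1.26

C ≈ r_2 / r_1^2
  = 1.81e-6 / (1.20e-3)^2
  = 1.81e-6 / 1.44e-06 ≈ 1.2569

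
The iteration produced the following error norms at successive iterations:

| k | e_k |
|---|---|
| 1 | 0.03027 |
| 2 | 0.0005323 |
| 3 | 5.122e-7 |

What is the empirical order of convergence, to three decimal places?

p ≈ ln(e_3/e_2) / ln(e_2/e_1)
  = ln(5.122e-7/0.0005323) / ln(0.0005323/0.03027)
  = ln(0.000962239) / ln(0.0175851)
  = -6.946248 / -4.040703 ≈ 1.719069

1.719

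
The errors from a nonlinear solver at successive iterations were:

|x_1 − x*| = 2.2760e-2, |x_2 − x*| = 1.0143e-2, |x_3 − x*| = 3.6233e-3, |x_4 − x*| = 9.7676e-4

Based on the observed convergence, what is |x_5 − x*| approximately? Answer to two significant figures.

1.8e-4

First estimate the order: p ≈ ln(|x_4 − x*|/|x_3 − x*|) / ln(|x_3 − x*|/|x_2 − x*|) = ln(9.7676e-4/3.6233e-3)/ln(3.6233e-3/1.0143e-2) = ln(0.269577)/ln(0.357222) ≈ 1.2735.
Then |x_5 − x*| ≈ |x_4 − x*|·(|x_4 − x*|/|x_3 − x*|)^p = 9.7676e-4·(0.269577)^1.2735 = 9.7676e-4·0.188354 ≈ 0.000184.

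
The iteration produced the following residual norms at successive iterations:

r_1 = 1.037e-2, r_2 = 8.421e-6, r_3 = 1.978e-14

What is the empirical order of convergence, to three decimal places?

2.792

p ≈ ln(r_3/r_2) / ln(r_2/r_1)
  = ln(1.978e-14/8.421e-6) / ln(8.421e-6/1.037e-2)
  = ln(2.34889e-09) / ln(0.000812054)
  = -19.869323 / -7.115944 ≈ 2.792226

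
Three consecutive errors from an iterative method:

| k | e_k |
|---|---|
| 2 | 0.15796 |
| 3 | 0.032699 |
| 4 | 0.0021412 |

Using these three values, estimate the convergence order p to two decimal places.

p ≈ ln(e_4/e_3) / ln(e_3/e_2)
  = ln(0.0021412/0.032699) / ln(0.032699/0.15796)
  = ln(0.0654821) / ln(0.207008)
  = -2.72598 / -1.57500 ≈ 1.73078

1.73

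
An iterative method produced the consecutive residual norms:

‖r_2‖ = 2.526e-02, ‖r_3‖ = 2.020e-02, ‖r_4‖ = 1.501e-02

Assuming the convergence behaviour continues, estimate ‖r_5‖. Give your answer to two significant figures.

1.0e-2

First estimate the order: p ≈ ln(‖r_4‖/‖r_3‖) / ln(‖r_3‖/‖r_2‖) = ln(1.501e-02/2.020e-02)/ln(2.020e-02/2.526e-02) = ln(0.743069)/ln(0.799683) ≈ 1.3285.
Then ‖r_5‖ ≈ ‖r_4‖·(‖r_4‖/‖r_3‖)^p = 1.501e-02·(0.743069)^1.3285 = 1.501e-02·0.674004 ≈ 0.01012.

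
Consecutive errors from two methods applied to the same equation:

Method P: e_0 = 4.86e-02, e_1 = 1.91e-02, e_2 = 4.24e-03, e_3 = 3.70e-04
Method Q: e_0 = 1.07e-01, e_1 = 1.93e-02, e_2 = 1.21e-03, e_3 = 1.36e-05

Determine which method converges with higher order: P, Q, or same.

same

Method P: p ≈ ln(3.70e-04/4.24e-03)/ln(4.24e-03/1.91e-02) ≈ 1.62.
Method Q: p ≈ ln(1.36e-05/1.21e-03)/ln(1.21e-03/1.93e-02) ≈ 1.62.
Both orders ≈ 1.6 — effectively the same.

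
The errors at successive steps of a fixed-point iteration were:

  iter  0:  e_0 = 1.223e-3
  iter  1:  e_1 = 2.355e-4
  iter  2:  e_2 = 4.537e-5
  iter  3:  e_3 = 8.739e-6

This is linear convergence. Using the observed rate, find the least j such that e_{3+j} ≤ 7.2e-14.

12

Rate ρ ≈ e_3/e_2 = 8.739e-6/4.537e-5 = 0.1926.
After j more steps, e_{3+j} ≈ 8.739e-6·ρ^j; need ρ^j ≤ 7.2e-14/8.739e-6 = 8.23893e-09.
j ≥ ln(8.23893e-09)/ln(0.1926) = -18.6144/-1.64714 = 11.301.
So 12 more iterations are needed.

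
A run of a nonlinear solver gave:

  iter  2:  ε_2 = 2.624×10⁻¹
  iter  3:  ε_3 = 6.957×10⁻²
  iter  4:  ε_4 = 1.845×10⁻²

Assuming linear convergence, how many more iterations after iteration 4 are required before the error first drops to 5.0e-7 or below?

8

Rate ρ ≈ ε_4/ε_3 = 1.845×10⁻²/6.957×10⁻² = 0.2652.
After j more steps, ε_{4+j} ≈ 1.845×10⁻²·ρ^j; need ρ^j ≤ 5.0e-7/1.845×10⁻² = 2.71003e-05.
j ≥ ln(2.71003e-05)/ln(0.2652) = -10.5160/-1.32727 = 7.923.
So 8 more iterations are needed.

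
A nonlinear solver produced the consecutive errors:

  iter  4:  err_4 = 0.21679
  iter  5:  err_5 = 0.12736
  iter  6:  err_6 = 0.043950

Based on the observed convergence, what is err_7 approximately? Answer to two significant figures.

5.2e-3

First estimate the order: p ≈ ln(err_6/err_5) / ln(err_5/err_4) = ln(0.043950/0.12736)/ln(0.12736/0.21679) = ln(0.345085)/ln(0.587481) ≈ 2.0003.
Then err_7 ≈ err_6·(err_6/err_5)^p = 0.043950·(0.345085)^2.0003 = 0.043950·0.119046 ≈ 0.005232.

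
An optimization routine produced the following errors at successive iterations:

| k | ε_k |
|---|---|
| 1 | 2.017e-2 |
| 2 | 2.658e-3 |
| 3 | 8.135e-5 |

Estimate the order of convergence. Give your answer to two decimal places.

1.72

p ≈ ln(ε_3/ε_2) / ln(ε_2/ε_1)
  = ln(8.135e-5/2.658e-3) / ln(2.658e-3/2.017e-2)
  = ln(0.0306057) / ln(0.13178)
  = -3.48657 / -2.02662 ≈ 1.72039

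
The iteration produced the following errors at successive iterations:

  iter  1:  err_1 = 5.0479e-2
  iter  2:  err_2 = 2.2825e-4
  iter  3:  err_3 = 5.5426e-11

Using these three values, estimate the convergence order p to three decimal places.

p ≈ ln(err_3/err_2) / ln(err_2/err_1)
  = ln(5.5426e-11/2.2825e-4) / ln(2.2825e-4/5.0479e-2)
  = ln(2.4283e-07) / ln(0.00452168)
  = -15.230904 / -5.398872 ≈ 2.821127

2.821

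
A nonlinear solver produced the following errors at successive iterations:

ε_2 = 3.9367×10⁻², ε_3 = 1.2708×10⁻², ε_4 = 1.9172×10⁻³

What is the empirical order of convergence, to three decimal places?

1.673

p ≈ ln(ε_4/ε_3) / ln(ε_3/ε_2)
  = ln(1.9172×10⁻³/1.2708×10⁻²) / ln(1.2708×10⁻²/3.9367×10⁻²)
  = ln(0.150866) / ln(0.322808)
  = -1.891363 / -1.130698 ≈ 1.672739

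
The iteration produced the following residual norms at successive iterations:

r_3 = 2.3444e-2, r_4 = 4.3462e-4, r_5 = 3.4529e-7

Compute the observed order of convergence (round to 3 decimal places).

1.790

p ≈ ln(r_5/r_4) / ln(r_4/r_3)
  = ln(3.4529e-7/4.3462e-4) / ln(4.3462e-4/2.3444e-2)
  = ln(0.000794464) / ln(0.0185386)
  = -7.137843 / -3.987900 ≈ 1.789875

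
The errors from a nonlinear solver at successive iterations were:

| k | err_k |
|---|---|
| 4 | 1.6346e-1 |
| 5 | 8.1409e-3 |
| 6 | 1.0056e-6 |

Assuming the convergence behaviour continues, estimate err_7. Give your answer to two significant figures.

1.9e-18

First estimate the order: p ≈ ln(err_6/err_5) / ln(err_5/err_4) = ln(1.0056e-6/8.1409e-3)/ln(8.1409e-3/1.6346e-1) = ln(0.000123524)/ln(0.0498036) ≈ 3.0000.
Then err_7 ≈ err_6·(err_6/err_5)^p = 1.0056e-6·(0.000123524)^3.0000 = 1.0056e-6·1.88475e-12 ≈ 1.895e-18.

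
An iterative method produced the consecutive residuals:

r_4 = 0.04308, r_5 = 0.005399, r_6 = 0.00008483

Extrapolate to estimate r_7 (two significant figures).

2.1e-8

First estimate the order: p ≈ ln(r_6/r_5) / ln(r_5/r_4) = ln(0.00008483/0.005399)/ln(0.005399/0.04308) = ln(0.0157122)/ln(0.125325) ≈ 1.9998.
Then r_7 ≈ r_6·(r_6/r_5)^p = 0.00008483·(0.0157122)^1.9998 = 0.00008483·0.000247078 ≈ 2.096e-08.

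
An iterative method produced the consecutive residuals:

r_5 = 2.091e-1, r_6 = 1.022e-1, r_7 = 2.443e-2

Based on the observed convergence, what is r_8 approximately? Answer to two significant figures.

First estimate the order: p ≈ ln(r_7/r_6) / ln(r_6/r_5) = ln(2.443e-2/1.022e-1)/ln(1.022e-1/2.091e-1) = ln(0.239041)/ln(0.488761) ≈ 1.9991.
Then r_8 ≈ r_7·(r_7/r_6)^p = 2.443e-2·(0.239041)^1.9991 = 2.443e-2·0.0572142 ≈ 0.001398.

1.4e-3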